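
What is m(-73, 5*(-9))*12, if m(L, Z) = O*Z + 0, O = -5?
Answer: 2700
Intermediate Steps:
m(L, Z) = -5*Z (m(L, Z) = -5*Z + 0 = -5*Z)
m(-73, 5*(-9))*12 = -25*(-9)*12 = -5*(-45)*12 = 225*12 = 2700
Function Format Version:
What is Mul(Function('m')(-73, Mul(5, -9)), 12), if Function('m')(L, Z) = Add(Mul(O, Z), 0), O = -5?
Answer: 2700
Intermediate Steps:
Function('m')(L, Z) = Mul(-5, Z) (Function('m')(L, Z) = Add(Mul(-5, Z), 0) = Mul(-5, Z))
Mul(Function('m')(-73, Mul(5, -9)), 12) = Mul(Mul(-5, Mul(5, -9)), 12) = Mul(Mul(-5, -45), 12) = Mul(225, 12) = 2700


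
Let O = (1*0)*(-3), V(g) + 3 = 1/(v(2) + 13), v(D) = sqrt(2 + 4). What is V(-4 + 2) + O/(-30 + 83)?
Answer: -476/163 - sqrt(6)/163 ≈ -2.9353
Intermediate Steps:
v(D) = sqrt(6)
V(g) = -3 + 1/(13 + sqrt(6)) (V(g) = -3 + 1/(sqrt(6) + 13) = -3 + 1/(13 + sqrt(6)))
O = 0 (O = 0*(-3) = 0)
V(-4 + 2) + O/(-30 + 83) = (-476/163 - sqrt(6)/163) + 0/(-30 + 83) = (-476/163 - sqrt(6)/163) + 0/53 = (-476/163 - sqrt(6)/163) + (1/53)*0 = (-476/163 - sqrt(6)/163) + 0 = -476/163 - sqrt(6)/163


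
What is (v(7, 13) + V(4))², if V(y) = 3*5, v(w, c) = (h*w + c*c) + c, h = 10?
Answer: 71289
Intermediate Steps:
v(w, c) = c + c² + 10*w (v(w, c) = (10*w + c*c) + c = (10*w + c²) + c = (c² + 10*w) + c = c + c² + 10*w)
V(y) = 15
(v(7, 13) + V(4))² = ((13 + 13² + 10*7) + 15)² = ((13 + 169 + 70) + 15)² = (252 + 15)² = 267² = 71289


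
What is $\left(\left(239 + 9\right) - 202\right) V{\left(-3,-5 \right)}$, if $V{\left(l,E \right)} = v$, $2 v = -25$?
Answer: $-575$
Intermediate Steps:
$v = - \frac{25}{2}$ ($v = \frac{1}{2} \left(-25\right) = - \frac{25}{2} \approx -12.5$)
$V{\left(l,E \right)} = - \frac{25}{2}$
$\left(\left(239 + 9\right) - 202\right) V{\left(-3,-5 \right)} = \left(\left(239 + 9\right) - 202\right) \left(- \frac{25}{2}\right) = \left(248 - 202\right) \left(- \frac{25}{2}\right) = 46 \left(- \frac{25}{2}\right) = -575$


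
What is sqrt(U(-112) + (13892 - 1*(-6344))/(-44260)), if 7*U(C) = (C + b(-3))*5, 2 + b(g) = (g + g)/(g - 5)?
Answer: I*sqrt(1952166293035)/154910 ≈ 9.0194*I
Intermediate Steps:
b(g) = -2 + 2*g/(-5 + g) (b(g) = -2 + (g + g)/(g - 5) = -2 + (2*g)/(-5 + g) = -2 + 2*g/(-5 + g))
U(C) = -25/28 + 5*C/7 (U(C) = ((C + 10/(-5 - 3))*5)/7 = ((C + 10/(-8))*5)/7 = ((C + 10*(-1/8))*5)/7 = ((C - 5/4)*5)/7 = ((-5/4 + C)*5)/7 = (-25/4 + 5*C)/7 = -25/28 + 5*C/7)
sqrt(U(-112) + (13892 - 1*(-6344))/(-44260)) = sqrt((-25/28 + (5/7)*(-112)) + (13892 - 1*(-6344))/(-44260)) = sqrt((-25/28 - 80) + (13892 + 6344)*(-1/44260)) = sqrt(-2265/28 + 20236*(-1/44260)) = sqrt(-2265/28 - 5059/11065) = sqrt(-25203877/309820) = I*sqrt(1952166293035)/154910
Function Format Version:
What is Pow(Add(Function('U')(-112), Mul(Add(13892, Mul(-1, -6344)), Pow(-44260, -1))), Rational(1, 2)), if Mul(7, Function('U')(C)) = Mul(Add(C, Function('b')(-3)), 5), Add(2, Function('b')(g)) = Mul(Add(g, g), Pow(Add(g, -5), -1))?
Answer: Mul(Rational(1, 154910), I, Pow(1952166293035, Rational(1, 2))) ≈ Mul(9.0194, I)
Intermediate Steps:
Function('b')(g) = Add(-2, Mul(2, g, Pow(Add(-5, g), -1))) (Function('b')(g) = Add(-2, Mul(Add(g, g), Pow(Add(g, -5), -1))) = Add(-2, Mul(Mul(2, g), Pow(Add(-5, g), -1))) = Add(-2, Mul(2, g, Pow(Add(-5, g), -1))))
Function('U')(C) = Add(Rational(-25, 28), Mul(Rational(5, 7), C)) (Function('U')(C) = Mul(Rational(1, 7), Mul(Add(C, Mul(10, Pow(Add(-5, -3), -1))), 5)) = Mul(Rational(1, 7), Mul(Add(C, Mul(10, Pow(-8, -1))), 5)) = Mul(Rational(1, 7), Mul(Add(C, Mul(10, Rational(-1, 8))), 5)) = Mul(Rational(1, 7), Mul(Add(C, Rational(-5, 4)), 5)) = Mul(Rational(1, 7), Mul(Add(Rational(-5, 4), C), 5)) = Mul(Rational(1, 7), Add(Rational(-25, 4), Mul(5, C))) = Add(Rational(-25, 28), Mul(Rational(5, 7), C)))
Pow(Add(Function('U')(-112), Mul(Add(13892, Mul(-1, -6344)), Pow(-44260, -1))), Rational(1, 2)) = Pow(Add(Add(Rational(-25, 28), Mul(Rational(5, 7), -112)), Mul(Add(13892, Mul(-1, -6344)), Pow(-44260, -1))), Rational(1, 2)) = Pow(Add(Add(Rational(-25, 28), -80), Mul(Add(13892, 6344), Rational(-1, 44260))), Rational(1, 2)) = Pow(Add(Rational(-2265, 28), Mul(20236, Rational(-1, 44260))), Rational(1, 2)) = Pow(Add(Rational(-2265, 28), Rational(-5059, 11065)), Rational(1, 2)) = Pow(Rational(-25203877, 309820), Rational(1, 2)) = Mul(Rational(1, 154910), I, Pow(1952166293035, Rational(1, 2)))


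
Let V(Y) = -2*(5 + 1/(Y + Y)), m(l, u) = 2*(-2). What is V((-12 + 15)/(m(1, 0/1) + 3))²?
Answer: 841/9 ≈ 93.444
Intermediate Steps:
m(l, u) = -4
V(Y) = -10 - 1/Y (V(Y) = -2*(5 + 1/(2*Y)) = -10 - 1/Y)
V((-12 + 15)/(m(1, 0/1) + 3))² = (-10 - 1/((-12 + 15)/(-4 + 3)))² = (-10 - 1/(3/(-1)))² = (-10 - 1/(3*(-1)))² = (-10 - 1/(-3))² = (-10 - 1*(-⅓))² = (-10 + ⅓)² = (-29/3)² = 841/9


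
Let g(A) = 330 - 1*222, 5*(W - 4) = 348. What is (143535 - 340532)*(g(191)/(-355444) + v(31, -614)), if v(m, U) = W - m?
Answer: -3728613044226/444305 ≈ -8.3920e+6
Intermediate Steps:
W = 368/5 (W = 4 + (⅕)*348 = 4 + 348/5 = 368/5 ≈ 73.600)
g(A) = 108 (g(A) = 330 - 222 = 108)
v(m, U) = 368/5 - m
(143535 - 340532)*(g(191)/(-355444) + v(31, -614)) = (143535 - 340532)*(108/(-355444) + (368/5 - 1*31)) = -196997*(108*(-1/355444) + (368/5 - 31)) = -196997*(-27/88861 + 213/5) = -196997*18927258/444305 = -3728613044226/444305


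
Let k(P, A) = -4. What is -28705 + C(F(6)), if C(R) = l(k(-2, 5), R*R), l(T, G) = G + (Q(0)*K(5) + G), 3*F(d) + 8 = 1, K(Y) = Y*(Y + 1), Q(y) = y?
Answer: -258247/9 ≈ -28694.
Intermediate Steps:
K(Y) = Y*(1 + Y)
F(d) = -7/3 (F(d) = -8/3 + (⅓)*1 = -8/3 + ⅓ = -7/3)
l(T, G) = 2*G (l(T, G) = G + (0*(5*(1 + 5)) + G) = G + (0*(5*6) + G) = G + (0*30 + G) = G + (0 + G) = G + G = 2*G)
C(R) = 2*R² (C(R) = 2*(R*R) = 2*R²)
-28705 + C(F(6)) = -28705 + 2*(-7/3)² = -28705 + 2*(49/9) = -28705 + 98/9 = -258247/9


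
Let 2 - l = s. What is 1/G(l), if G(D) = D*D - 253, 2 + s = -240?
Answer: 1/59283 ≈ 1.6868e-5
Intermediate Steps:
s = -242 (s = -2 - 240 = -242)
l = 244 (l = 2 - 1*(-242) = 2 + 242 = 244)
G(D) = -253 + D² (G(D) = D² - 253 = -253 + D²)
1/G(l) = 1/(-253 + 244²) = 1/(-253 + 59536) = 1/59283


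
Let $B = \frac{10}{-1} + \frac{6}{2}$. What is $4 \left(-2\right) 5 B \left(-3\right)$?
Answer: $-840$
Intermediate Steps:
$B = -7$ ($B = 10 \left(-1\right) + 6 \cdot \frac{1}{2} = -10 + 3 = -7$)
$4 \left(-2\right) 5 B \left(-3\right) = 4 \left(-2\right) 5 \left(-7\right) \left(-3\right) = \left(-8\right) 5 \left(-7\right) \left(-3\right) = \left(-40\right) \left(-7\right) \left(-3\right) = 280 \left(-3\right) = -840$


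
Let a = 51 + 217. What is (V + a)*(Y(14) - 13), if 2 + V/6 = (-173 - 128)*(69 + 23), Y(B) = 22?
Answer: -1493064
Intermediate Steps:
V = -166164 (V = -12 + 6*((-173 - 128)*(69 + 23)) = -12 + 6*(-301*92) = -12 + 6*(-27692) = -12 - 166152 = -166164)
a = 268
(V + a)*(Y(14) - 13) = (-166164 + 268)*(22 - 13) = -165896*9 = -1493064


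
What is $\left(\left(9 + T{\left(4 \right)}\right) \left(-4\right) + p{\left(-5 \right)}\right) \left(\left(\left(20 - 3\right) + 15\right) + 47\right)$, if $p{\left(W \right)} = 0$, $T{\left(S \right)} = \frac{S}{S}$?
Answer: $-3160$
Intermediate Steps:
$T{\left(S \right)} = 1$
$\left(\left(9 + T{\left(4 \right)}\right) \left(-4\right) + p{\left(-5 \right)}\right) \left(\left(\left(20 - 3\right) + 15\right) + 47\right) = \left(\left(9 + 1\right) \left(-4\right) + 0\right) \left(\left(\left(20 - 3\right) + 15\right) + 47\right) = \left(10 \left(-4\right) + 0\right) \left(\left(17 + 15\right) + 47\right) = \left(-40 + 0\right) \left(32 + 47\right) = \left(-40\right) 79 = -3160$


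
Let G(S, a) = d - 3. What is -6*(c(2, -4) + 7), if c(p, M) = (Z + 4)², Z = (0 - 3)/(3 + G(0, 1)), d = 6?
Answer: -231/2 ≈ -115.50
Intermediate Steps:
G(S, a) = 3 (G(S, a) = 6 - 3 = 3)
Z = -½ (Z = (0 - 3)/(3 + 3) = -3/6 = -3*⅙ = -½ ≈ -0.50000)
c(p, M) = 49/4 (c(p, M) = (-½ + 4)² = (7/2)² = 49/4)
-6*(c(2, -4) + 7) = -6*(49/4 + 7) = -6*77/4 = -231/2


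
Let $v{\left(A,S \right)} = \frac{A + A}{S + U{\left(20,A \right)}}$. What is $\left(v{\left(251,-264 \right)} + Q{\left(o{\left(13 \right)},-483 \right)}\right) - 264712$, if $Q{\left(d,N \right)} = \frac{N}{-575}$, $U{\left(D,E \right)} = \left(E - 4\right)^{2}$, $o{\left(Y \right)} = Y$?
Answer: $- \frac{80399394561}{303725} \approx -2.6471 \cdot 10^{5}$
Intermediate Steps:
$U{\left(D,E \right)} = \left(-4 + E\right)^{2}$
$Q{\left(d,N \right)} = - \frac{N}{575}$ ($Q{\left(d,N \right)} = N \left(- \frac{1}{575}\right) = - \frac{N}{575}$)
$v{\left(A,S \right)} = \frac{2 A}{S + \left(-4 + A\right)^{2}}$ ($v{\left(A,S \right)} = \frac{A + A}{S + \left(-4 + A\right)^{2}} = \frac{2 A}{S + \left(-4 + A\right)^{2}}$)
$\left(v{\left(251,-264 \right)} + Q{\left(o{\left(13 \right)},-483 \right)}\right) - 264712 = \left(2 \cdot 251 \frac{1}{-264 + \left(-4 + 251\right)^{2}} - - \frac{21}{25}\right) - 264712 = \left(2 \cdot 251 \frac{1}{-264 + 247^{2}} + \frac{21}{25}\right) - 264712 = \left(2 \cdot 251 \frac{1}{-264 + 61009} + \frac{21}{25}\right) - 264712 = \left(2 \cdot 251 \cdot \frac{1}{60745} + \frac{21}{25}\right) - 264712 = \left(\frac{502}{60745} + \frac{21}{25}\right) - 264712 = \frac{257639}{303725} - 264712 = - \frac{80399394561}{303725}$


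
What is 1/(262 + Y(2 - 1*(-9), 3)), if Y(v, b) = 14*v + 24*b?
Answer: 1/488 ≈ 0.0020492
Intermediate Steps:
1/(262 + Y(2 - 1*(-9), 3)) = 1/(262 + (14*(2 - 1*(-9)) + 24*3)) = 1/(262 + (14*(2 + 9) + 72)) = 1/(262 + (14*11 + 72)) = 1/(262 + (154 + 72)) = 1/(262 + 226) = 1/488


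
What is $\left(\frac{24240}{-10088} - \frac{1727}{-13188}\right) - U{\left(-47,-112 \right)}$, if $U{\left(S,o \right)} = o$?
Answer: $\frac{11622839}{105924} \approx 109.73$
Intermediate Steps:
$\left(\frac{24240}{-10088} - \frac{1727}{-13188}\right) - U{\left(-47,-112 \right)} = \left(\frac{24240}{-10088} - \frac{1727}{-13188}\right) - -112 = \left(24240 \left(- \frac{1}{10088}\right) - - \frac{11}{84}\right) + 112 = \left(- \frac{3030}{1261} + \frac{11}{84}\right) + 112 = - \frac{240649}{105924} + 112 = \frac{11622839}{105924}$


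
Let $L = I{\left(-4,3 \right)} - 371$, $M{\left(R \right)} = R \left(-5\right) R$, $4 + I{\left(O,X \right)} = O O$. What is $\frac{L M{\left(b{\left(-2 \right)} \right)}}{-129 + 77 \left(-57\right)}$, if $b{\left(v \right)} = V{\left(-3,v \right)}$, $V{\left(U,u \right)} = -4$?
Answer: $- \frac{14360}{2259} \approx -6.3568$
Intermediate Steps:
$I{\left(O,X \right)} = -4 + O^{2}$ ($I{\left(O,X \right)} = -4 + O O = -4 + O^{2}$)
$b{\left(v \right)} = -4$
$M{\left(R \right)} = - 5 R^{2}$ ($M{\left(R \right)} = - 5 R R = - 5 R^{2}$)
$L = -359$ ($L = \left(-4 + \left(-4\right)^{2}\right) - 371 = \left(-4 + 16\right) - 371 = 12 - 371 = -359$)
$\frac{L M{\left(b{\left(-2 \right)} \right)}}{-129 + 77 \left(-57\right)} = \frac{\left(-359\right) \left(- 5 \left(-4\right)^{2}\right)}{-129 + 77 \left(-57\right)} = \frac{\left(-359\right) \left(\left(-5\right) 16\right)}{-129 - 4389} = \frac{\left(-359\right) \left(-80\right)}{-4518} = 28720 \left(- \frac{1}{4518}\right) = - \frac{14360}{2259}$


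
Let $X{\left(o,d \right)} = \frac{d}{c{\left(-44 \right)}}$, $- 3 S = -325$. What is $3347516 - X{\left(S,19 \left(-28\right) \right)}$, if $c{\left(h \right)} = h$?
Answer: $\frac{36822543}{11} \approx 3.3475 \cdot 10^{6}$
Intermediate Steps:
$S = \frac{325}{3}$ ($S = \left(- \frac{1}{3}\right) \left(-325\right) = \frac{325}{3} \approx 108.33$)
$X{\left(o,d \right)} = - \frac{d}{44}$ ($X{\left(o,d \right)} = \frac{d}{-44} = d \left(- \frac{1}{44}\right) = - \frac{d}{44}$)
$3347516 - X{\left(S,19 \left(-28\right) \right)} = 3347516 - - \frac{19 \left(-28\right)}{44} = 3347516 - \left(- \frac{1}{44}\right) \left(-532\right) = 3347516 - \frac{133}{11} = \frac{36822543}{11}$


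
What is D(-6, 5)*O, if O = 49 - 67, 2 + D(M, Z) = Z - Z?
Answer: 36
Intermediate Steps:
D(M, Z) = -2 (D(M, Z) = -2 + (Z - Z) = -2 + 0 = -2)
O = -18
D(-6, 5)*O = -2*(-18) = 36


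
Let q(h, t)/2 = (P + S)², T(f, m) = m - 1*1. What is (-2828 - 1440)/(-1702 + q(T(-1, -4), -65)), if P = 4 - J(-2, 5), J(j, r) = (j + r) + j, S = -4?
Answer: 1067/425 ≈ 2.5106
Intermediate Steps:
T(f, m) = -1 + m (T(f, m) = m - 1 = -1 + m)
J(j, r) = r + 2*j
P = 3 (P = 4 - (5 + 2*(-2)) = 4 - (5 - 4) = 4 - 1*1 = 4 - 1 = 3)
q(h, t) = 2 (q(h, t) = 2*(3 - 4)² = 2*(-1)² = 2*1 = 2)
(-2828 - 1440)/(-1702 + q(T(-1, -4), -65)) = (-2828 - 1440)/(-1702 + 2) = -4268/(-1700) = -4268*(-1/1700) = 1067/425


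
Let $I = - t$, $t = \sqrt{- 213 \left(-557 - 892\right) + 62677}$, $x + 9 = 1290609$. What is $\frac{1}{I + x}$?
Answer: $\frac{645300}{832823994343} + \frac{\sqrt{371314}}{1665647988686} \approx 7.752 \cdot 10^{-7}$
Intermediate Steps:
$x = 1290600$ ($x = -9 + 1290609 = 1290600$)
$t = \sqrt{371314}$ ($t = \sqrt{\left(-213\right) \left(-1449\right) + 62677} = \sqrt{308637 + 62677} = \sqrt{371314} \approx 609.36$)
$I = - \sqrt{371314} \approx -609.36$
$\frac{1}{I + x} = \frac{1}{- \sqrt{371314} + 1290600} = \frac{1}{1290600 - \sqrt{371314}}$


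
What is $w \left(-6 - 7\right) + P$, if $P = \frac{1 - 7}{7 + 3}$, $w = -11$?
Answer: $\frac{712}{5} \approx 142.4$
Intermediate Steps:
$P = - \frac{3}{5}$ ($P = - \frac{6}{10} = \left(-6\right) \frac{1}{10} = - \frac{3}{5} \approx -0.6$)
$w \left(-6 - 7\right) + P = - 11 \left(-6 - 7\right) - \frac{3}{5} = \left(-11\right) \left(-13\right) - \frac{3}{5} = 143 - \frac{3}{5} = \frac{712}{5}$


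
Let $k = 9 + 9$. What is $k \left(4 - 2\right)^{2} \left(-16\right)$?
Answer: $-1152$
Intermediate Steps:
$k = 18$
$k \left(4 - 2\right)^{2} \left(-16\right) = 18 \left(4 - 2\right)^{2} \left(-16\right) = 18 \cdot 2^{2} \left(-16\right) = 18 \cdot 4 \left(-16\right) = 72 \left(-16\right) = -1152$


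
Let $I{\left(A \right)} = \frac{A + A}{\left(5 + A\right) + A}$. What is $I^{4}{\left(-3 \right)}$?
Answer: $1296$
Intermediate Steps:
$I{\left(A \right)} = \frac{2 A}{5 + 2 A}$
$I^{4}{\left(-3 \right)} = \left(2 \left(-3\right) \frac{1}{5 + 2 \left(-3\right)}\right)^{4} = \left(2 \left(-3\right) \frac{1}{5 - 6}\right)^{4} = \left(2 \left(-3\right) \frac{1}{-1}\right)^{4} = \left(2 \left(-3\right) \left(-1\right)\right)^{4} = 6^{4} = 1296$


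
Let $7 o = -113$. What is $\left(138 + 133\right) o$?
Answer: $- \frac{30623}{7} \approx -4374.7$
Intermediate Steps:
$o = - \frac{113}{7}$ ($o = \frac{1}{7} \left(-113\right) = - \frac{113}{7} \approx -16.143$)
$\left(138 + 133\right) o = \left(138 + 133\right) \left(- \frac{113}{7}\right) = 271 \left(- \frac{113}{7}\right) = - \frac{30623}{7}$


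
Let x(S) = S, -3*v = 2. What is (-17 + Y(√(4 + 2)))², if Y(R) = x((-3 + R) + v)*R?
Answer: 605/3 + 242*√6/3 ≈ 399.26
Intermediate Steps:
v = -⅔ (v = -⅓*2 = -⅔ ≈ -0.66667)
Y(R) = R*(-11/3 + R) (Y(R) = ((-3 + R) - ⅔)*R = (-11/3 + R)*R = R*(-11/3 + R))
(-17 + Y(√(4 + 2)))² = (-17 + √(4 + 2)*(-11 + 3*√(4 + 2))/3)² = (-17 + √6*(-11 + 3*√6)/3)²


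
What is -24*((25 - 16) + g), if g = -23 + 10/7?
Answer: 2112/7 ≈ 301.71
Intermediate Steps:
g = -151/7 (g = -23 + 10*(⅐) = -23 + 10/7 = -151/7 ≈ -21.571)
-24*((25 - 16) + g) = -24*((25 - 16) - 151/7) = -24*(9 - 151/7) = -24*(-88/7) = 2112/7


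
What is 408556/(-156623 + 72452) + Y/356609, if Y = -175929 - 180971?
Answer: -175735376504/30016136139 ≈ -5.8547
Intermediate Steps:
Y = -356900
408556/(-156623 + 72452) + Y/356609 = 408556/(-156623 + 72452) - 356900/356609 = 408556/(-84171) - 356900*1/356609 = 408556*(-1/84171) - 356900/356609 = -408556/84171 - 356900/356609 = -175735376504/30016136139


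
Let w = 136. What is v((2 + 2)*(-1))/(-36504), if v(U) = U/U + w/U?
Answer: 11/12168 ≈ 0.00090401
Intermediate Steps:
v(U) = 1 + 136/U (v(U) = U/U + 136/U = 1 + 136/U)
v((2 + 2)*(-1))/(-36504) = ((136 + (2 + 2)*(-1))/(((2 + 2)*(-1))))/(-36504) = ((136 + 4*(-1))/((4*(-1))))*(-1/36504) = ((136 - 4)/(-4))*(-1/36504) = -¼*132*(-1/36504) = -33*(-1/36504) = 11/12168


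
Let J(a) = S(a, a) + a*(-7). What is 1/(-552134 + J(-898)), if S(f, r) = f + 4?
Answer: -1/546742 ≈ -1.8290e-6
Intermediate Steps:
S(f, r) = 4 + f
J(a) = 4 - 6*a (J(a) = (4 + a) + a*(-7) = (4 + a) - 7*a = 4 - 6*a)
1/(-552134 + J(-898)) = 1/(-552134 + (4 - 6*(-898))) = 1/(-552134 + (4 + 5388)) = 1/(-552134 + 5392) = 1/(-546742) = -1/546742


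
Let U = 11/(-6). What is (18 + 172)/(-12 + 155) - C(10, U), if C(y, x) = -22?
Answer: 3336/143 ≈ 23.329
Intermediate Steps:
U = -11/6 (U = 11*(-⅙) = -11/6 ≈ -1.8333)
(18 + 172)/(-12 + 155) - C(10, U) = (18 + 172)/(-12 + 155) - 1*(-22) = 190/143 + 22 = 3336/143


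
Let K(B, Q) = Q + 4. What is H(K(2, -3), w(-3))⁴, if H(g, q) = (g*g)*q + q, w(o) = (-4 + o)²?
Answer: 92236816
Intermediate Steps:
K(B, Q) = 4 + Q
H(g, q) = q + q*g² (H(g, q) = g²*q + q = q*g² + q = q + q*g²)
H(K(2, -3), w(-3))⁴ = ((-4 - 3)²*(1 + (4 - 3)²))⁴ = ((-7)²*(1 + 1²))⁴ = (49*(1 + 1))⁴ = (49*2)⁴ = 98⁴ = 92236816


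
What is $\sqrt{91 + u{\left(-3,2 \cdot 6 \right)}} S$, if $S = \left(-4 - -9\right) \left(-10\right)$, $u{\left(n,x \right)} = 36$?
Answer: $- 50 \sqrt{127} \approx -563.47$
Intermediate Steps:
$S = -50$ ($S = \left(-4 + 9\right) \left(-10\right) = 5 \left(-10\right) = -50$)
$\sqrt{91 + u{\left(-3,2 \cdot 6 \right)}} S = \sqrt{91 + 36} \left(-50\right) = \sqrt{127} \left(-50\right) = - 50 \sqrt{127}$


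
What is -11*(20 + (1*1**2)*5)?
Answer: -275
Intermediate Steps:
-11*(20 + (1*1**2)*5) = -11*(20 + (1*1)*5) = -11*(20 + 1*5) = -11*(20 + 5) = -11*25 = -275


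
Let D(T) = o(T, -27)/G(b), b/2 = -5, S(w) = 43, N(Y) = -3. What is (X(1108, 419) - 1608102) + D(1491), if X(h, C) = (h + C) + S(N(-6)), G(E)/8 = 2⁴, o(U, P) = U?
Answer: -205634605/128 ≈ -1.6065e+6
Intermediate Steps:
b = -10 (b = 2*(-5) = -10)
G(E) = 128 (G(E) = 8*2⁴ = 8*16 = 128)
D(T) = T/128
X(h, C) = 43 + C + h (X(h, C) = (h + C) + 43 = (C + h) + 43 = 43 + C + h)
(X(1108, 419) - 1608102) + D(1491) = ((43 + 419 + 1108) - 1608102) + (1/128)*1491 = (1570 - 1608102) + 1491/128 = -1606532 + 1491/128 = -205634605/128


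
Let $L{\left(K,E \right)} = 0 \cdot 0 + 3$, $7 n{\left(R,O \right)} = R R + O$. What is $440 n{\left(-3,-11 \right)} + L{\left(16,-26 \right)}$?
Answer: $- \frac{859}{7} \approx -122.71$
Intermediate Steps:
$n{\left(R,O \right)} = \frac{O}{7} + \frac{R^{2}}{7}$ ($n{\left(R,O \right)} = \frac{R R + O}{7} = \frac{R^{2} + O}{7} = \frac{O + R^{2}}{7} = \frac{O}{7} + \frac{R^{2}}{7}$)
$L{\left(K,E \right)} = 3$ ($L{\left(K,E \right)} = 0 + 3 = 3$)
$440 n{\left(-3,-11 \right)} + L{\left(16,-26 \right)} = 440 \left(\frac{1}{7} \left(-11\right) + \frac{\left(-3\right)^{2}}{7}\right) + 3 = 440 \left(- \frac{11}{7} + \frac{1}{7} \cdot 9\right) + 3 = 440 \left(- \frac{11}{7} + \frac{9}{7}\right) + 3 = 440 \left(- \frac{2}{7}\right) + 3 = - \frac{880}{7} + 3 = - \frac{859}{7}$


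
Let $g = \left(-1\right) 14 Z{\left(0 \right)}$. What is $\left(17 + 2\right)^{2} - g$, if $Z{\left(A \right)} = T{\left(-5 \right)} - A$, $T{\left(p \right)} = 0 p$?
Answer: $361$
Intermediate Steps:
$T{\left(p \right)} = 0$
$Z{\left(A \right)} = - A$ ($Z{\left(A \right)} = 0 - A = - A$)
$g = 0$ ($g = \left(-1\right) 14 \left(\left(-1\right) 0\right) = \left(-14\right) 0 = 0$)
$\left(17 + 2\right)^{2} - g = \left(17 + 2\right)^{2} - 0 = 19^{2} + 0 = 361 + 0 = 361$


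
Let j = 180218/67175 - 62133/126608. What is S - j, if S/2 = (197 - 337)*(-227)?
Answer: 540552317687731/8504892400 ≈ 63558.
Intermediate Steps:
S = 63560 (S = 2*((197 - 337)*(-227)) = 2*(-140*(-227)) = 2*31780 = 63560)
j = 18643256269/8504892400 (j = 180218*(1/67175) - 62133*1/126608 = 180218/67175 - 62133/126608 = 18643256269/8504892400 ≈ 2.1921)
S - j = 63560 - 1*18643256269/8504892400 = 63560 - 18643256269/8504892400 = 540552317687731/8504892400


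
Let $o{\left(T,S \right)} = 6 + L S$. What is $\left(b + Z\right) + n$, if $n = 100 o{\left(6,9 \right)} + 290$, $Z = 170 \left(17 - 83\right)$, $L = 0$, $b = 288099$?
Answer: $277769$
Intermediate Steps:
$Z = -11220$ ($Z = 170 \left(-66\right) = -11220$)
$o{\left(T,S \right)} = 6$ ($o{\left(T,S \right)} = 6 + 0 S = 6 + 0 = 6$)
$n = 890$ ($n = 100 \cdot 6 + 290 = 600 + 290 = 890$)
$\left(b + Z\right) + n = \left(288099 - 11220\right) + 890 = 276879 + 890 = 277769$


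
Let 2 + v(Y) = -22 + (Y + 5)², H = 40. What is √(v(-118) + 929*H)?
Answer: 3*√5545 ≈ 223.39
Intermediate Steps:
v(Y) = -24 + (5 + Y)² (v(Y) = -2 + (-22 + (Y + 5)²) = -2 + (-22 + (5 + Y)²) = -24 + (5 + Y)²)
√(v(-118) + 929*H) = √((-24 + (5 - 118)²) + 929*40) = √((-24 + (-113)²) + 37160) = √((-24 + 12769) + 37160) = √(12745 + 37160) = √49905 = 3*√5545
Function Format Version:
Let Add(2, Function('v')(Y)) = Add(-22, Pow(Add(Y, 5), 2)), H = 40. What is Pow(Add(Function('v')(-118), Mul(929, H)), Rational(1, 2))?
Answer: Mul(3, Pow(5545, Rational(1, 2))) ≈ 223.39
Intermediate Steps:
Function('v')(Y) = Add(-24, Pow(Add(5, Y), 2)) (Function('v')(Y) = Add(-2, Add(-22, Pow(Add(Y, 5), 2))) = Add(-2, Add(-22, Pow(Add(5, Y), 2))) = Add(-24, Pow(Add(5, Y), 2)))
Pow(Add(Function('v')(-118), Mul(929, H)), Rational(1, 2)) = Pow(Add(Add(-24, Pow(Add(5, -118), 2)), Mul(929, 40)), Rational(1, 2)) = Pow(Add(Add(-24, Pow(-113, 2)), 37160), Rational(1, 2)) = Pow(Add(Add(-24, 12769), 37160), Rational(1, 2)) = Pow(Add(12745, 37160), Rational(1, 2)) = Pow(49905, Rational(1, 2)) = Mul(3, Pow(5545, Rational(1, 2)))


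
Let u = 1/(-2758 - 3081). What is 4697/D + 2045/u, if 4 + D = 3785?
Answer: -45147989958/3781 ≈ -1.1941e+7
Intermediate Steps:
D = 3781 (D = -4 + 3785 = 3781)
u = -1/5839 (u = 1/(-5839) = -1/5839 ≈ -0.00017126)
4697/D + 2045/u = 4697/3781 + 2045/(-1/5839) = 4697*(1/3781) + 2045*(-5839) = 4697/3781 - 11940755 = -45147989958/3781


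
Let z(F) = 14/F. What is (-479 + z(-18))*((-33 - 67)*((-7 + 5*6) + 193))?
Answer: 10363200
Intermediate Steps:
(-479 + z(-18))*((-33 - 67)*((-7 + 5*6) + 193)) = (-479 + 14/(-18))*((-33 - 67)*((-7 + 5*6) + 193)) = (-479 + 14*(-1/18))*(-100*((-7 + 30) + 193)) = (-479 - 7/9)*(-100*(23 + 193)) = -(-431800)*216/9 = -4318/9*(-21600) = 10363200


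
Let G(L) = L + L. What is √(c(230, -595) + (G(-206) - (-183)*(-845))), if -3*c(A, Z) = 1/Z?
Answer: I*√494014625790/1785 ≈ 393.76*I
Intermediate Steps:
c(A, Z) = -1/(3*Z)
G(L) = 2*L
√(c(230, -595) + (G(-206) - (-183)*(-845))) = √(-⅓/(-595) + (2*(-206) - (-183)*(-845))) = √(-⅓*(-1/595) + (-412 - 1*154635)) = √(1/1785 + (-412 - 154635)) = √(1/1785 - 155047) = √(-276758894/1785) = I*√494014625790/1785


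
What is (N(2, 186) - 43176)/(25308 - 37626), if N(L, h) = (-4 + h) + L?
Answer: 21496/6159 ≈ 3.4902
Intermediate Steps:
N(L, h) = -4 + L + h
(N(2, 186) - 43176)/(25308 - 37626) = ((-4 + 2 + 186) - 43176)/(25308 - 37626) = (184 - 43176)/(-12318) = -42992*(-1/12318) = 21496/6159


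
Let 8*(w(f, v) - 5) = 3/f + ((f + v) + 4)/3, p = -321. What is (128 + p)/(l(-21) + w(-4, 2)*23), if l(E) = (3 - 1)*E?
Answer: -18528/6985 ≈ -2.6525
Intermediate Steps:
w(f, v) = 31/6 + f/24 + v/24 + 3/(8*f) (w(f, v) = 5 + (3/f + ((f + v) + 4)/3)/8 = 5 + (3/f + (4 + f + v)*(⅓))/8 = 5 + (3/f + (4/3 + f/3 + v/3))/8 = 5 + (4/3 + 3/f + f/3 + v/3)/8 = 5 + (⅙ + f/24 + v/24 + 3/(8*f)) = 31/6 + f/24 + v/24 + 3/(8*f))
l(E) = 2*E
(128 + p)/(l(-21) + w(-4, 2)*23) = (128 - 321)/(2*(-21) + ((1/24)*(9 - 4*(124 - 4 + 2))/(-4))*23) = -193/(-42 + ((1/24)*(-¼)*(9 - 4*122))*23) = -193/(-42 + ((1/24)*(-¼)*(9 - 488))*23) = -193/(-42 + ((1/24)*(-¼)*(-479))*23) = -193/(-42 + (479/96)*23) = -193/(-42 + 11017/96) = -193/6985/96 = -193*96/6985 = -18528/6985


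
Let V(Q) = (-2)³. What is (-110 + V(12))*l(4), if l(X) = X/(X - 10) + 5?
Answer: -1534/3 ≈ -511.33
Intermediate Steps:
V(Q) = -8
l(X) = 5 + X/(-10 + X) (l(X) = X/(-10 + X) + 5 = 5 + X/(-10 + X))
(-110 + V(12))*l(4) = (-110 - 8)*(2*(-25 + 3*4)/(-10 + 4)) = -236*(-25 + 12)/(-6) = -236*(-1)*(-13)/6 = -118*13/3 = -1534/3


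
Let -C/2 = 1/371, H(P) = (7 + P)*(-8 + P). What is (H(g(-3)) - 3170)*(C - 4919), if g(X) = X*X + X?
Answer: 5832543396/371 ≈ 1.5721e+7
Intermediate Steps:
g(X) = X + X² (g(X) = X² + X = X + X²)
H(P) = (-8 + P)*(7 + P)
C = -2/371 ≈ -0.0053908
(H(g(-3)) - 3170)*(C - 4919) = ((-56 + (-3*(1 - 3))² - (-3)*(1 - 3)) - 3170)*(-2/371 - 4919) = ((-56 + (-3*(-2))² - (-3)*(-2)) - 3170)*(-1824951/371) = ((-56 + 6² - 1*6) - 3170)*(-1824951/371) = ((-56 + 36 - 6) - 3170)*(-1824951/371) = (-26 - 3170)*(-1824951/371) = -3196*(-1824951/371) = 5832543396/371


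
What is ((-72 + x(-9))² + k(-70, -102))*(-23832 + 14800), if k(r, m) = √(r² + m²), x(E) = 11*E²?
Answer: -6058313352 - 18064*√3826 ≈ -6.0594e+9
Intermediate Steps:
k(r, m) = √(m² + r²)
((-72 + x(-9))² + k(-70, -102))*(-23832 + 14800) = ((-72 + 11*(-9)²)² + √((-102)² + (-70)²))*(-23832 + 14800) = ((-72 + 11*81)² + √(10404 + 4900))*(-9032) = ((-72 + 891)² + √15304)*(-9032) = (819² + 2*√3826)*(-9032) = (670761 + 2*√3826)*(-9032) = -6058313352 - 18064*√3826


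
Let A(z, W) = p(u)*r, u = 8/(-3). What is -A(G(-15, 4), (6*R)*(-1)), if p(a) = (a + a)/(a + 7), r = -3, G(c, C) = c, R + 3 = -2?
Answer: -48/13 ≈ -3.6923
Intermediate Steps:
R = -5 (R = -3 - 2 = -5)
u = -8/3 (u = 8*(-⅓) = -8/3 ≈ -2.6667)
p(a) = 2*a/(7 + a) (p(a) = (2*a)/(7 + a) = 2*a/(7 + a))
A(z, W) = 48/13 (A(z, W) = (2*(-8/3)/(7 - 8/3))*(-3) = (2*(-8/3)/(13/3))*(-3) = (2*(-8/3)*(3/13))*(-3) = -16/13*(-3) = 48/13)
-A(G(-15, 4), (6*R)*(-1)) = -1*48/13 = -48/13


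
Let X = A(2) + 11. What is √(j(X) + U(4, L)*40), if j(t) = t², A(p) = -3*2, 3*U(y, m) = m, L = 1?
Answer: √345/3 ≈ 6.1914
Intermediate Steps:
U(y, m) = m/3
A(p) = -6
X = 5 (X = -6 + 11 = 5)
√(j(X) + U(4, L)*40) = √(5² + ((⅓)*1)*40) = √(25 + (⅓)*40) = √(25 + 40/3) = √(115/3) = √345/3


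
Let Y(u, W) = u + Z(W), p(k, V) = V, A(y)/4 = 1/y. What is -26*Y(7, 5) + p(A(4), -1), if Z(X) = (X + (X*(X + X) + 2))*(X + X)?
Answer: -15003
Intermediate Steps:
A(y) = 4/y
Z(X) = 2*X*(2 + X + 2*X²) (Z(X) = (X + (X*(2*X) + 2))*(2*X) = (X + (2*X² + 2))*(2*X) = (X + (2 + 2*X²))*(2*X) = (2 + X + 2*X²)*(2*X) = 2*X*(2 + X + 2*X²))
Y(u, W) = u + 2*W*(2 + W + 2*W²)
-26*Y(7, 5) + p(A(4), -1) = -26*(7 + 2*5*(2 + 5 + 2*5²)) - 1 = -26*(7 + 2*5*(2 + 5 + 2*25)) - 1 = -26*(7 + 2*5*(2 + 5 + 50)) - 1 = -26*(7 + 2*5*57) - 1 = -26*(7 + 570) - 1 = -26*577 - 1 = -15002 - 1 = -15003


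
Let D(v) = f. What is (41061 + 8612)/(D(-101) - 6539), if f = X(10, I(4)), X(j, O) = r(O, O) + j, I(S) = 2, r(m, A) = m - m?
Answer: -49673/6529 ≈ -7.6081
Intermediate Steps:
r(m, A) = 0
X(j, O) = j (X(j, O) = 0 + j = j)
f = 10
D(v) = 10
(41061 + 8612)/(D(-101) - 6539) = (41061 + 8612)/(10 - 6539) = 49673/(-6529) = 49673*(-1/6529) = -49673/6529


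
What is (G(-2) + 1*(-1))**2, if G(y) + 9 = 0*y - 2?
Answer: 144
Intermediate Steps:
G(y) = -11 (G(y) = -9 + (0*y - 2) = -9 + (0 - 2) = -9 - 2 = -11)
(G(-2) + 1*(-1))**2 = (-11 + 1*(-1))**2 = (-11 - 1)**2 = (-12)**2 = 144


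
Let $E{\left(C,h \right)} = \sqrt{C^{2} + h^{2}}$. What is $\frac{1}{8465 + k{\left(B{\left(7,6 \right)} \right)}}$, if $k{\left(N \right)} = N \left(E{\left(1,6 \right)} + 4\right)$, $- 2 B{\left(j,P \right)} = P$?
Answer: $\frac{8453}{71452876} + \frac{3 \sqrt{37}}{71452876} \approx 0.00011856$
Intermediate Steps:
$B{\left(j,P \right)} = - \frac{P}{2}$
$k{\left(N \right)} = N \left(4 + \sqrt{37}\right)$ ($k{\left(N \right)} = N \left(\sqrt{1^{2} + 6^{2}} + 4\right) = N \left(\sqrt{1 + 36} + 4\right) = N \left(\sqrt{37} + 4\right) = N \left(4 + \sqrt{37}\right)$)
$\frac{1}{8465 + k{\left(B{\left(7,6 \right)} \right)}} = \frac{1}{8465 + \left(- \frac{1}{2}\right) 6 \left(4 + \sqrt{37}\right)} = \frac{1}{8465 - 3 \left(4 + \sqrt{37}\right)} = \frac{1}{8465 - \left(12 + 3 \sqrt{37}\right)} = \frac{1}{8453 - 3 \sqrt{37}}$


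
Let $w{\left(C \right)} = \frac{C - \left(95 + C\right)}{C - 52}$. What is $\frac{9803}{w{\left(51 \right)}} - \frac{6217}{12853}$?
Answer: $\frac{125407344}{1221035} \approx 102.71$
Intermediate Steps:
$w{\left(C \right)} = - \frac{95}{-52 + C}$
$\frac{9803}{w{\left(51 \right)}} - \frac{6217}{12853} = \frac{9803}{\left(-95\right) \frac{1}{-52 + 51}} - \frac{6217}{12853} = \frac{9803}{\left(-95\right) \frac{1}{-1}} - \frac{6217}{12853} = \frac{9803}{\left(-95\right) \left(-1\right)} - \frac{6217}{12853} = \frac{9803}{95} - \frac{6217}{12853} = \frac{125407344}{1221035}$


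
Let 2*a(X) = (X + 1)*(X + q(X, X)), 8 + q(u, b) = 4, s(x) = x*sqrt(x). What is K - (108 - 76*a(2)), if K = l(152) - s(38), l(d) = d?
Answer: -184 - 38*sqrt(38) ≈ -418.25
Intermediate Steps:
s(x) = x**(3/2)
q(u, b) = -4 (q(u, b) = -8 + 4 = -4)
a(X) = (1 + X)*(-4 + X)/2 (a(X) = ((X + 1)*(X - 4))/2 = ((1 + X)*(-4 + X))/2 = (1 + X)*(-4 + X)/2)
K = 152 - 38*sqrt(38) (K = 152 - 38**(3/2) = 152 - 38*sqrt(38) ≈ -82.248)
K - (108 - 76*a(2)) = (152 - 38*sqrt(38)) - (108 - 76*(-2 + (1/2)*2**2 - 3/2*2)) = (152 - 38*sqrt(38)) - (108 - 76*(-2 + (1/2)*4 - 3)) = (152 - 38*sqrt(38)) - (108 - 76*(-2 + 2 - 3)) = (152 - 38*sqrt(38)) - (108 - 76*(-3)) = (152 - 38*sqrt(38)) - (108 + 228) = (152 - 38*sqrt(38)) - 1*336 = (152 - 38*sqrt(38)) - 336 = -184 - 38*sqrt(38)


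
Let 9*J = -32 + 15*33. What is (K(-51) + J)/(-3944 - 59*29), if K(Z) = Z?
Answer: -4/50895 ≈ -7.8593e-5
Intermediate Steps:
J = 463/9 (J = (-32 + 15*33)/9 = (-32 + 495)/9 = (⅑)*463 = 463/9 ≈ 51.444)
(K(-51) + J)/(-3944 - 59*29) = (-51 + 463/9)/(-3944 - 59*29) = 4/(9*(-3944 - 1711)) = (4/9)/(-5655) = (4/9)*(-1/5655) = -4/50895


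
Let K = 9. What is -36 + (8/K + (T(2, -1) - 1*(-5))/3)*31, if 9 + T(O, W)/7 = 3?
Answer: -3517/9 ≈ -390.78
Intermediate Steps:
T(O, W) = -42 (T(O, W) = -63 + 7*3 = -63 + 21 = -42)
-36 + (8/K + (T(2, -1) - 1*(-5))/3)*31 = -36 + (8/9 + (-42 - 1*(-5))/3)*31 = -36 + (8*(⅑) + (-42 + 5)*(⅓))*31 = -36 + (8/9 - 37*⅓)*31 = -36 + (8/9 - 37/3)*31 = -36 - 103/9*31 = -36 - 3193/9 = -3517/9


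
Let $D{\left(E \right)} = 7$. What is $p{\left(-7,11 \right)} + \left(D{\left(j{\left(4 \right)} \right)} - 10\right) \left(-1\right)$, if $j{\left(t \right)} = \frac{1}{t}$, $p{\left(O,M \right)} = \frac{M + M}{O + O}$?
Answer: $\frac{10}{7} \approx 1.4286$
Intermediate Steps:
$p{\left(O,M \right)} = \frac{M}{O}$ ($p{\left(O,M \right)} = \frac{2 M}{2 O} = 2 M \frac{1}{2 O} = \frac{M}{O}$)
$p{\left(-7,11 \right)} + \left(D{\left(j{\left(4 \right)} \right)} - 10\right) \left(-1\right) = \frac{11}{-7} + \left(7 - 10\right) \left(-1\right) = 11 \left(- \frac{1}{7}\right) + \left(7 - 10\right) \left(-1\right) = - \frac{11}{7} - -3 = - \frac{11}{7} + 3 = \frac{10}{7}$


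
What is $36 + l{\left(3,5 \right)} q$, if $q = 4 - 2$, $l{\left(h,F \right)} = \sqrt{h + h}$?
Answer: $36 + 2 \sqrt{6} \approx 40.899$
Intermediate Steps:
$l{\left(h,F \right)} = \sqrt{2} \sqrt{h}$ ($l{\left(h,F \right)} = \sqrt{2 h} = \sqrt{2} \sqrt{h}$)
$q = 2$ ($q = 4 - 2 = 2$)
$36 + l{\left(3,5 \right)} q = 36 + \sqrt{2} \sqrt{3} \cdot 2 = 36 + \sqrt{6} \cdot 2 = 36 + 2 \sqrt{6}$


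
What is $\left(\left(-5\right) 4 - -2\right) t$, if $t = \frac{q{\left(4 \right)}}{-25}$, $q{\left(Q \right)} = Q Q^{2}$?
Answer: $\frac{1152}{25} \approx 46.08$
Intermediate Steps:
$q{\left(Q \right)} = Q^{3}$
$t = - \frac{64}{25}$ ($t = \frac{4^{3}}{-25} = 64 \left(- \frac{1}{25}\right) = - \frac{64}{25} \approx -2.56$)
$\left(\left(-5\right) 4 - -2\right) t = \left(\left(-5\right) 4 - -2\right) \left(- \frac{64}{25}\right) = \left(-20 + 2\right) \left(- \frac{64}{25}\right) = \left(-18\right) \left(- \frac{64}{25}\right) = \frac{1152}{25}$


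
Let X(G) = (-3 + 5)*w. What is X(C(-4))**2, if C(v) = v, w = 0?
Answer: 0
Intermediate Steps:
X(G) = 0 (X(G) = (-3 + 5)*0 = 2*0 = 0)
X(C(-4))**2 = 0**2 = 0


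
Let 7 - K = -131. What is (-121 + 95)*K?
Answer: -3588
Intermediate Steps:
K = 138 (K = 7 - 1*(-131) = 7 + 131 = 138)
(-121 + 95)*K = (-121 + 95)*138 = -26*138 = -3588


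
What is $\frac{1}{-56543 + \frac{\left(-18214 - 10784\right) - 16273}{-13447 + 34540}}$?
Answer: $- \frac{21093}{1192706770} \approx -1.7685 \cdot 10^{-5}$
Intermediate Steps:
$\frac{1}{-56543 + \frac{\left(-18214 - 10784\right) - 16273}{-13447 + 34540}} = \frac{1}{-56543 + \frac{\left(-18214 - 10784\right) - 16273}{21093}} = \frac{1}{-56543 + \left(-28998 - 16273\right) \frac{1}{21093}} = \frac{1}{-56543 - \frac{45271}{21093}} = \frac{1}{- \frac{1192706770}{21093}} = - \frac{21093}{1192706770}$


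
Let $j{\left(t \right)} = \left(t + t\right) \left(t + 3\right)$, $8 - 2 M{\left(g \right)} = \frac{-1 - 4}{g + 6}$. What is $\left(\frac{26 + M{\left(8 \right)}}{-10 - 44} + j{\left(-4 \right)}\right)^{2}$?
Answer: $\frac{126585001}{2286144} \approx 55.371$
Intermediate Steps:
$M{\left(g \right)} = 4 + \frac{5}{2 \left(6 + g\right)}$ ($M{\left(g \right)} = 4 - \frac{\left(-1 - 4\right) \frac{1}{g + 6}}{2} = 4 - \frac{\left(-5\right) \frac{1}{6 + g}}{2} = 4 + \frac{5}{2 \left(6 + g\right)}$)
$j{\left(t \right)} = 2 t \left(3 + t\right)$
$\left(\frac{26 + M{\left(8 \right)}}{-10 - 44} + j{\left(-4 \right)}\right)^{2} = \left(\frac{26 + \frac{53 + 8 \cdot 8}{2 \left(6 + 8\right)}}{-10 - 44} + 2 \left(-4\right) \left(3 - 4\right)\right)^{2} = \left(\frac{26 + \frac{53 + 64}{2 \cdot 14}}{-54} + 2 \left(-4\right) \left(-1\right)\right)^{2} = \left(\left(26 + \frac{1}{2} \cdot \frac{1}{14} \cdot 117\right) \left(- \frac{1}{54}\right) + 8\right)^{2} = \left(\left(26 + \frac{117}{28}\right) \left(- \frac{1}{54}\right) + 8\right)^{2} = \left(\frac{845}{28} \left(- \frac{1}{54}\right) + 8\right)^{2} = \left(- \frac{845}{1512} + 8\right)^{2} = \left(\frac{11251}{1512}\right)^{2} = \frac{126585001}{2286144}$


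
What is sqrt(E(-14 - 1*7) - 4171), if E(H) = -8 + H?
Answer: 10*I*sqrt(42) ≈ 64.807*I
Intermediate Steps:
sqrt(E(-14 - 1*7) - 4171) = sqrt((-8 + (-14 - 1*7)) - 4171) = sqrt((-8 + (-14 - 7)) - 4171) = sqrt((-8 - 21) - 4171) = sqrt(-29 - 4171) = sqrt(-4200) = 10*I*sqrt(42)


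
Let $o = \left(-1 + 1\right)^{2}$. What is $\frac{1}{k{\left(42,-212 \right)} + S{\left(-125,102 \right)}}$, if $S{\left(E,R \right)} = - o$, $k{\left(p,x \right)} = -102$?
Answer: $- \frac{1}{102} \approx -0.0098039$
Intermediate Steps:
$o = 0$ ($o = 0^{2} = 0$)
$S{\left(E,R \right)} = 0$ ($S{\left(E,R \right)} = \left(-1\right) 0 = 0$)
$\frac{1}{k{\left(42,-212 \right)} + S{\left(-125,102 \right)}} = \frac{1}{-102 + 0} = \frac{1}{-102} = - \frac{1}{102}$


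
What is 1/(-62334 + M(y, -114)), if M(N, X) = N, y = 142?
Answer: -1/62192 ≈ -1.6079e-5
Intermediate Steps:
1/(-62334 + M(y, -114)) = 1/(-62334 + 142) = 1/(-62192) = -1/62192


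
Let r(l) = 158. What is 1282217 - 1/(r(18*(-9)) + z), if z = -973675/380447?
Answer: 75826403519920/59136951 ≈ 1.2822e+6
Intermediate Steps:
z = -973675/380447 (z = -973675*1/380447 = -973675/380447 ≈ -2.5593)
1282217 - 1/(r(18*(-9)) + z) = 1282217 - 1/(158 - 973675/380447) = 1282217 - 1/59136951/380447 = 1282217 - 1*380447/59136951 = 1282217 - 380447/59136951 = 75826403519920/59136951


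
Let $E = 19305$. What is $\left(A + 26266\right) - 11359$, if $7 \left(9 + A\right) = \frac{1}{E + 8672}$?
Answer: $\frac{2917609423}{195839} \approx 14898.0$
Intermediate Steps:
$A = - \frac{1762550}{195839}$ ($A = -9 + \frac{1}{7 \left(19305 + 8672\right)} = -9 + \frac{1}{7 \cdot 27977} = -9 + \frac{1}{7} \cdot \frac{1}{27977} = -9 + \frac{1}{195839} = - \frac{1762550}{195839} \approx -9.0$)
$\left(A + 26266\right) - 11359 = \left(- \frac{1762550}{195839} + 26266\right) - 11359 = \frac{5142144624}{195839} - 11359 = \frac{2917609423}{195839}$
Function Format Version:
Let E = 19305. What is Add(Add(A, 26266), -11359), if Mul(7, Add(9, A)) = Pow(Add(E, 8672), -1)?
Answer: Rational(2917609423, 195839) ≈ 14898.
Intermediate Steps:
A = Rational(-1762550, 195839) (A = Add(-9, Mul(Rational(1, 7), Pow(Add(19305, 8672), -1))) = Add(-9, Mul(Rational(1, 7), Pow(27977, -1))) = Add(-9, Mul(Rational(1, 7), Rational(1, 27977))) = Add(-9, Rational(1, 195839)) = Rational(-1762550, 195839) ≈ -9.0000)
Add(Add(A, 26266), -11359) = Add(Add(Rational(-1762550, 195839), 26266), -11359) = Add(Rational(5142144624, 195839), -11359) = Rational(2917609423, 195839)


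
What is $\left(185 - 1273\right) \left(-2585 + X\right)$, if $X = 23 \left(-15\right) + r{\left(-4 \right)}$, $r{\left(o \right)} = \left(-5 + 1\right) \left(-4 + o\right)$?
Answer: $3153024$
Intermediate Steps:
$r{\left(o \right)} = 16 - 4 o$ ($r{\left(o \right)} = - 4 \left(-4 + o\right) = 16 - 4 o$)
$X = -313$ ($X = 23 \left(-15\right) + \left(16 - -16\right) = -345 + \left(16 + 16\right) = -345 + 32 = -313$)
$\left(185 - 1273\right) \left(-2585 + X\right) = \left(185 - 1273\right) \left(-2585 - 313\right) = \left(-1088\right) \left(-2898\right) = 3153024$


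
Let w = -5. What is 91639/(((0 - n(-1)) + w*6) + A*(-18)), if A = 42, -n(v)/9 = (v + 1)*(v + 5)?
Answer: -91639/786 ≈ -116.59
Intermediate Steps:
n(v) = -9*(1 + v)*(5 + v) (n(v) = -9*(v + 1)*(v + 5) = -9*(1 + v)*(5 + v))
91639/(((0 - n(-1)) + w*6) + A*(-18)) = 91639/(((0 - (-45 - 54*(-1) - 9*(-1)²)) - 5*6) + 42*(-18)) = 91639/(((0 - (-45 + 54 - 9*1)) - 30) - 756) = 91639/(((0 - (-45 + 54 - 9)) - 30) - 756) = 91639/(((0 - 1*0) - 30) - 756) = 91639/(((0 + 0) - 30) - 756) = 91639/((0 - 30) - 756) = 91639/(-30 - 756) = 91639/(-786) = 91639*(-1/786) = -91639/786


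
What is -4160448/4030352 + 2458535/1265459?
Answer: 290242818043/318765325723 ≈ 0.91052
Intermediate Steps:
-4160448/4030352 + 2458535/1265459 = -4160448*1/4030352 + 2458535*(1/1265459) = -260028/251897 + 2458535/1265459 = 290242818043/318765325723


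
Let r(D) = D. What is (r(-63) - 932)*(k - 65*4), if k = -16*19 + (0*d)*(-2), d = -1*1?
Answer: 561180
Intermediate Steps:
d = -1
k = -304 (k = -16*19 + (0*(-1))*(-2) = -304 + 0*(-2) = -304 + 0 = -304)
(r(-63) - 932)*(k - 65*4) = (-63 - 932)*(-304 - 65*4) = -995*(-304 - 260) = -995*(-564) = 561180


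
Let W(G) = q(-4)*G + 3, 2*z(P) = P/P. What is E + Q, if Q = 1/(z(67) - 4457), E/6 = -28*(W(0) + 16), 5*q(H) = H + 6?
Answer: -28450298/8913 ≈ -3192.0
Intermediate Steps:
z(P) = 1/2 (z(P) = (P/P)/2 = (1/2)*1 = 1/2)
q(H) = 6/5 + H/5 (q(H) = (H + 6)/5 = (6 + H)/5 = 6/5 + H/5)
W(G) = 3 + 2*G/5 (W(G) = (6/5 + (1/5)*(-4))*G + 3 = (6/5 - 4/5)*G + 3 = 2*G/5 + 3 = 3 + 2*G/5)
E = -3192 (E = 6*(-28*((3 + (2/5)*0) + 16)) = 6*(-28*((3 + 0) + 16)) = 6*(-28*(3 + 16)) = 6*(-28*19) = 6*(-532) = -3192)
Q = -2/8913 (Q = 1/(1/2 - 4457) = 1/(-8913/2) = -2/8913 ≈ -0.00022439)
E + Q = -3192 - 2/8913 = -28450298/8913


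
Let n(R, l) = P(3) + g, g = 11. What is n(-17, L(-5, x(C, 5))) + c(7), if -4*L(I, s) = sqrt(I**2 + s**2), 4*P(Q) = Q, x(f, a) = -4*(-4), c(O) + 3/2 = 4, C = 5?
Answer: 57/4 ≈ 14.250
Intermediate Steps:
c(O) = 5/2 (c(O) = -3/2 + 4 = 5/2)
x(f, a) = 16
P(Q) = Q/4
L(I, s) = -sqrt(I**2 + s**2)/4
n(R, l) = 47/4 (n(R, l) = (1/4)*3 + 11 = 3/4 + 11 = 47/4)
n(-17, L(-5, x(C, 5))) + c(7) = 47/4 + 5/2 = 57/4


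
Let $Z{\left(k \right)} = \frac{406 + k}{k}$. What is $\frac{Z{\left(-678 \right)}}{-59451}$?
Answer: $- \frac{136}{20153889} \approx -6.7481 \cdot 10^{-6}$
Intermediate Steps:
$Z{\left(k \right)} = \frac{406 + k}{k}$
$\frac{Z{\left(-678 \right)}}{-59451} = \frac{\frac{1}{-678} \left(406 - 678\right)}{-59451} = \left(- \frac{1}{678}\right) \left(-272\right) \left(- \frac{1}{59451}\right) = \frac{136}{339} \left(- \frac{1}{59451}\right) = - \frac{136}{20153889}$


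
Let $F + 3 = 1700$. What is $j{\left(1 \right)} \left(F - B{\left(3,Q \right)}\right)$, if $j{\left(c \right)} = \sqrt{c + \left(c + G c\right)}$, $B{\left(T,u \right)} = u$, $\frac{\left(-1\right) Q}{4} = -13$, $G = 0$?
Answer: $1645 \sqrt{2} \approx 2326.4$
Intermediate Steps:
$Q = 52$ ($Q = \left(-4\right) \left(-13\right) = 52$)
$F = 1697$ ($F = -3 + 1700 = 1697$)
$j{\left(c \right)} = \sqrt{2} \sqrt{c}$ ($j{\left(c \right)} = \sqrt{c + \left(c + 0 c\right)} = \sqrt{c + \left(c + 0\right)} = \sqrt{c + c} = \sqrt{2 c} = \sqrt{2} \sqrt{c}$)
$j{\left(1 \right)} \left(F - B{\left(3,Q \right)}\right) = \sqrt{2} \sqrt{1} \left(1697 - 52\right) = \sqrt{2} \cdot 1 \left(1697 - 52\right) = \sqrt{2} \cdot 1645 = 1645 \sqrt{2}$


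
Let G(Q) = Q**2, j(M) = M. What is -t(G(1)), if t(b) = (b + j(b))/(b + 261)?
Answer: -1/131 ≈ -0.0076336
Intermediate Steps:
t(b) = 2*b/(261 + b) (t(b) = (b + b)/(b + 261) = (2*b)/(261 + b) = 2*b/(261 + b))
-t(G(1)) = -2*1**2/(261 + 1**2) = -2/(261 + 1) = -2/262 = -1*1/131 = -1/131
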